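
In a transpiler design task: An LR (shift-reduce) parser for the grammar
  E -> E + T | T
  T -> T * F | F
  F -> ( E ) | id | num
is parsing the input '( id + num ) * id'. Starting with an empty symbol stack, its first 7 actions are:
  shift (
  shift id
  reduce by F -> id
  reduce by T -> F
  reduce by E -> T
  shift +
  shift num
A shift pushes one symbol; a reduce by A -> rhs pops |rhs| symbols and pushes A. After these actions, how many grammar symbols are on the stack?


Tracking the symbol stack through each action:
  Action 1: shift '(' : push -> stack = [(] (size 1)
  Action 2: shift 'id' : push -> stack = [(, id] (size 2)
  Action 3: reduce by F -> id : pop 1, push F -> stack = [(, F] (size 2)
  Action 4: reduce by T -> F : pop 1, push T -> stack = [(, T] (size 2)
  Action 5: reduce by E -> T : pop 1, push E -> stack = [(, E] (size 2)
  Action 6: shift '+' : push -> stack = [(, E, +] (size 3)
  Action 7: shift 'num' : push -> stack = [(, E, +, num] (size 4)
Final stack size: 4

4


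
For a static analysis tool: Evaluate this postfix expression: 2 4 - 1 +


Processing tokens left to right:
Push 2, Push 4
Pop 2 and 4, compute 2 - 4 = -2, push -2
Push 1
Pop -2 and 1, compute -2 + 1 = -1, push -1
Stack result: -1

-1


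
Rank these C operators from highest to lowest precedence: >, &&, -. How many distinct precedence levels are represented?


Looking up precedence for each operator:
  > -> precedence 4
  && -> precedence 2
  - -> precedence 5
Sorted highest to lowest: -, >, &&
Distinct precedence values: [5, 4, 2]
Number of distinct levels: 3

3


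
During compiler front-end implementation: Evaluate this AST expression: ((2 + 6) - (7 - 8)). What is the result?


Expression: ((2 + 6) - (7 - 8))
Evaluating step by step:
  2 + 6 = 8
  7 - 8 = -1
  8 - -1 = 9
Result: 9

9


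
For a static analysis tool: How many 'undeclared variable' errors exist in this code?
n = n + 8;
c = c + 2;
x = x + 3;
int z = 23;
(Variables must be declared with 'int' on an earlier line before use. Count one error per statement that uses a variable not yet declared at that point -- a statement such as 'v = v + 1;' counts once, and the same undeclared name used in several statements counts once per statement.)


Scanning code line by line:
  Line 1: use 'n' -> ERROR (undeclared)
  Line 2: use 'c' -> ERROR (undeclared)
  Line 3: use 'x' -> ERROR (undeclared)
  Line 4: declare 'z' -> declared = ['z']
Total undeclared variable errors: 3

3


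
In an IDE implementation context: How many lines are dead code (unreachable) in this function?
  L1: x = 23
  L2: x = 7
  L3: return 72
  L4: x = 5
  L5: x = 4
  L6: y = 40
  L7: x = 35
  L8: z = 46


Analyzing control flow:
  L1: reachable (before return)
  L2: reachable (before return)
  L3: reachable (return statement)
  L4: DEAD (after return at L3)
  L5: DEAD (after return at L3)
  L6: DEAD (after return at L3)
  L7: DEAD (after return at L3)
  L8: DEAD (after return at L3)
Return at L3, total lines = 8
Dead lines: L4 through L8
Count: 5

5


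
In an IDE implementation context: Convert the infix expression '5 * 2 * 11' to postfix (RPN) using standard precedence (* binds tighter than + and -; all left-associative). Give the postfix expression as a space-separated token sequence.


Applying the shunting-yard algorithm:
  Operand 5 -> output
  Push '*' onto operator stack -> op-stack: [*]
  Operand 2 -> output
  See '*' (prec 2); top '*' (prec 2) >= it -> pop '*' to output
  Push '*' onto operator stack -> op-stack: [*]
  Operand 11 -> output
  End of input: pop '*' to output
Postfix result: 5 2 * 11 *

5 2 * 11 *


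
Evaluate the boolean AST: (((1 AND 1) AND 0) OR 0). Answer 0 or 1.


Step 1: Evaluate inner node
  1 AND 1 = 1
Step 2: Evaluate next node
  1 AND 0 = 0
Step 3: Evaluate root node
  0 OR 0 = 0

0


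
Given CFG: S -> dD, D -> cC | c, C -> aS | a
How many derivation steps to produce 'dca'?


Grammar: S -> dD, D -> cC | c, C -> aS | a
Deriving 'dca':
Step 1: S -> dD => dD
Step 2: D -> cC => dcC
Step 3: C -> a => dca
Total derivation steps: 3

3


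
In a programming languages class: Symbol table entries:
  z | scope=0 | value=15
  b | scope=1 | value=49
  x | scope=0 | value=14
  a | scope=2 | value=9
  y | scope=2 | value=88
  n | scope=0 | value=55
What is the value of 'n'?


Searching symbol table for 'n':
  z | scope=0 | value=15
  b | scope=1 | value=49
  x | scope=0 | value=14
  a | scope=2 | value=9
  y | scope=2 | value=88
  n | scope=0 | value=55 <- MATCH
Found 'n' at scope 0 with value 55

55


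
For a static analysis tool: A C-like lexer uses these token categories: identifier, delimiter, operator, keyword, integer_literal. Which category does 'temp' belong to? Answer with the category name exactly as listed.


Token: 'temp'
Checking categories:
  identifier: YES
  integer_literal: no
  operator: no
  keyword: no
  delimiter: no
Category: identifier

identifier


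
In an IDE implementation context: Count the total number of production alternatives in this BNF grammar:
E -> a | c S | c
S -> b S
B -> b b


Counting alternatives per rule:
  E: 3 alternative(s)
  S: 1 alternative(s)
  B: 1 alternative(s)
Sum: 3 + 1 + 1 = 5

5


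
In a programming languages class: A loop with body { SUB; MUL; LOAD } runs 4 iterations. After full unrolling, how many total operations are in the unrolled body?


Loop body operations: SUB, MUL, LOAD (3 ops per iteration)
Unrolling 4 iterations:
  Iteration 1: SUB, MUL, LOAD (3 ops)
  Iteration 2: SUB, MUL, LOAD (3 ops)
  Iteration 3: SUB, MUL, LOAD (3 ops)
  Iteration 4: SUB, MUL, LOAD (3 ops)
Total: 4 iterations * 3 ops/iter = 12 operations

12


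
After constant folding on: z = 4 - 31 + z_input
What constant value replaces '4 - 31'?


Identifying constant sub-expression:
  Original: z = 4 - 31 + z_input
  4 and 31 are both compile-time constants
  Evaluating: 4 - 31 = -27
  After folding: z = -27 + z_input

-27


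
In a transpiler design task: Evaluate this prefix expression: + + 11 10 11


Parsing prefix expression: + + 11 10 11
Step 1: Innermost operation '+ 11 10'
  11 + 10 = 21
Step 2: Outer operation '+ [21] 11'
  21 + 11 = 32

32


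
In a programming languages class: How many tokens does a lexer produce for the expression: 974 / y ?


Scanning '974 / y'
Token 1: '974' -> integer_literal
Token 2: '/' -> operator
Token 3: 'y' -> identifier
Total tokens: 3

3


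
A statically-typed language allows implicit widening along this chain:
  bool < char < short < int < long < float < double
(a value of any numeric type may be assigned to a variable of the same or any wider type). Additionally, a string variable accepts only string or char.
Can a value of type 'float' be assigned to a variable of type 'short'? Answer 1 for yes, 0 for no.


Target variable type: short
Source value type: float
Numeric ranks: float=5, short=2
Widening allowed iff rank(source) <= rank(target): 5 <= 2? No
Result: 0

0


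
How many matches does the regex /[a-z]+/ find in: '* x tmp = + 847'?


Pattern: /[a-z]+/ (identifiers)
Input: '* x tmp = + 847'
Scanning for matches:
  Match 1: 'x'
  Match 2: 'tmp'
Total matches: 2

2


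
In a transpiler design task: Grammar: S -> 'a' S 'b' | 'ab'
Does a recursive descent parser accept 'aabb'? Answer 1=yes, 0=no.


Grammar accepts strings of the form a^n b^n (n >= 1)
Word: 'aabb'
Counting: 2 a's and 2 b's
Check: 2 == 2? Yes
Derivation (S -> aSb applied 1 time(s), then S -> ab): S => aSb => aabb
Accepted

1


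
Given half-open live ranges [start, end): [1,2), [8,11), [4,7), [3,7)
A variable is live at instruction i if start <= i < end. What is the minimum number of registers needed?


Live ranges:
  Var0: [1, 2)
  Var1: [8, 11)
  Var2: [4, 7)
  Var3: [3, 7)
Sweep-line events (position, delta, active):
  pos=1 start -> active=1
  pos=2 end -> active=0
  pos=3 start -> active=1
  pos=4 start -> active=2
  pos=7 end -> active=1
  pos=7 end -> active=0
  pos=8 start -> active=1
  pos=11 end -> active=0
Maximum simultaneous active: 2
Minimum registers needed: 2

2


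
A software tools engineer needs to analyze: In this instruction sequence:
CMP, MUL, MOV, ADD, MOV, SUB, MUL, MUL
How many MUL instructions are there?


Scanning instruction sequence for MUL:
  Position 1: CMP
  Position 2: MUL <- MATCH
  Position 3: MOV
  Position 4: ADD
  Position 5: MOV
  Position 6: SUB
  Position 7: MUL <- MATCH
  Position 8: MUL <- MATCH
Matches at positions: [2, 7, 8]
Total MUL count: 3

3


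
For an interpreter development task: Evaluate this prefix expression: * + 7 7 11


Parsing prefix expression: * + 7 7 11
Step 1: Innermost operation '+ 7 7'
  7 + 7 = 14
Step 2: Outer operation '* [14] 11'
  14 * 11 = 154

154


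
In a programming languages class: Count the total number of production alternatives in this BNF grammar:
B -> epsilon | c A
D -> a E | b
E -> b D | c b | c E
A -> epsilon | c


Counting alternatives per rule:
  B: 2 alternative(s)
  D: 2 alternative(s)
  E: 3 alternative(s)
  A: 2 alternative(s)
Sum: 2 + 2 + 3 + 2 = 9

9


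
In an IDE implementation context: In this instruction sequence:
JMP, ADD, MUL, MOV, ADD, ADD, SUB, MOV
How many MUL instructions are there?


Scanning instruction sequence for MUL:
  Position 1: JMP
  Position 2: ADD
  Position 3: MUL <- MATCH
  Position 4: MOV
  Position 5: ADD
  Position 6: ADD
  Position 7: SUB
  Position 8: MOV
Matches at positions: [3]
Total MUL count: 1

1


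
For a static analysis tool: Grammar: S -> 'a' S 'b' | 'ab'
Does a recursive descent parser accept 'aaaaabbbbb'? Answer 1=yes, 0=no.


Grammar accepts strings of the form a^n b^n (n >= 1)
Word: 'aaaaabbbbb'
Counting: 5 a's and 5 b's
Check: 5 == 5? Yes
Derivation (S -> aSb applied 4 time(s), then S -> ab): S => aSb => aaSbb => aaaSbbb => aaaaSbbbb => aaaaabbbbb
Accepted

1


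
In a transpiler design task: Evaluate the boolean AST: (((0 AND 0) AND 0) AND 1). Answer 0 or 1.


Step 1: Evaluate inner node
  0 AND 0 = 0
Step 2: Evaluate next node
  0 AND 0 = 0
Step 3: Evaluate root node
  0 AND 1 = 0

0


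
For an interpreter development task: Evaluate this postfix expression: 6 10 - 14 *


Processing tokens left to right:
Push 6, Push 10
Pop 6 and 10, compute 6 - 10 = -4, push -4
Push 14
Pop -4 and 14, compute -4 * 14 = -56, push -56
Stack result: -56

-56


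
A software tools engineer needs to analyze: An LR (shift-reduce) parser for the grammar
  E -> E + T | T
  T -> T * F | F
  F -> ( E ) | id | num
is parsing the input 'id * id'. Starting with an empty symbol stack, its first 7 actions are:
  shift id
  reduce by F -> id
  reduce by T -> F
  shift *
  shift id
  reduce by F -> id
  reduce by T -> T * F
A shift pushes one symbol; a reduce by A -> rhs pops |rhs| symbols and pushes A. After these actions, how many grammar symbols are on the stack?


Tracking the symbol stack through each action:
  Action 1: shift 'id' : push -> stack = [id] (size 1)
  Action 2: reduce by F -> id : pop 1, push F -> stack = [F] (size 1)
  Action 3: reduce by T -> F : pop 1, push T -> stack = [T] (size 1)
  Action 4: shift '*' : push -> stack = [T, *] (size 2)
  Action 5: shift 'id' : push -> stack = [T, *, id] (size 3)
  Action 6: reduce by F -> id : pop 1, push F -> stack = [T, *, F] (size 3)
  Action 7: reduce by T -> T * F : pop 3, push T -> stack = [T] (size 1)
Final stack size: 1

1


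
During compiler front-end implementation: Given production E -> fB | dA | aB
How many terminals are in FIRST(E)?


Production: E -> fB | dA | aB
Examining each alternative for leading terminals:
  E -> fB : first terminal = 'f'
  E -> dA : first terminal = 'd'
  E -> aB : first terminal = 'a'
FIRST(E) = {a, d, f}
Count: 3

3


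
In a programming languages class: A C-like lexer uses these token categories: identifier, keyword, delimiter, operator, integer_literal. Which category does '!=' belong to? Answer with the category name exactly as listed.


Token: '!='
Checking categories:
  identifier: no
  integer_literal: no
  operator: YES
  keyword: no
  delimiter: no
Category: operator

operator


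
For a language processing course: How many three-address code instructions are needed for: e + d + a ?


Expression: e + d + a
Generating three-address code (respecting * over +/- precedence):
  Instruction 1: t1 = e + d
  Instruction 2: t2 = t1 + a
Total instructions: 2

2


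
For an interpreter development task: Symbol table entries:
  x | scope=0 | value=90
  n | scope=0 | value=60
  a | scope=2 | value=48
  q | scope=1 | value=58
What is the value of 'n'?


Searching symbol table for 'n':
  x | scope=0 | value=90
  n | scope=0 | value=60 <- MATCH
  a | scope=2 | value=48
  q | scope=1 | value=58
Found 'n' at scope 0 with value 60

60


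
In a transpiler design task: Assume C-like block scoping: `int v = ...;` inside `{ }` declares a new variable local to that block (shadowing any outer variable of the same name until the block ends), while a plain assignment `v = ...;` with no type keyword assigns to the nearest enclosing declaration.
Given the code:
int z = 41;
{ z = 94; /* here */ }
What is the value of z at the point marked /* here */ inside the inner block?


Analyzing scoping rules:
Outer scope: declares z = 41
Inner block: 'z = 94;' has no type keyword, so it is an assignment to the outer z (no shadowing)
Inside the block, after the assignment -> 94
Result: 94

94


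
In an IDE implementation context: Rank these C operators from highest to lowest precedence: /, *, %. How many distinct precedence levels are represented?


Looking up precedence for each operator:
  / -> precedence 6
  * -> precedence 6
  % -> precedence 6
Sorted highest to lowest: /, *, %
Distinct precedence values: [6]
Number of distinct levels: 1

1


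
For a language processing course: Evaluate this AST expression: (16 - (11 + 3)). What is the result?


Expression: (16 - (11 + 3))
Evaluating step by step:
  11 + 3 = 14
  16 - 14 = 2
Result: 2

2


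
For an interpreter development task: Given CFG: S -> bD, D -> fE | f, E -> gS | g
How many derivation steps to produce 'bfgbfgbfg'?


Grammar: S -> bD, D -> fE | f, E -> gS | g
Deriving 'bfgbfgbfg':
Step 1: S -> bD => bD
Step 2: D -> fE => bfE
Step 3: E -> gS => bfgS
Step 4: S -> bD => bfgbD
Step 5: D -> fE => bfgbfE
Step 6: E -> gS => bfgbfgS
Step 7: S -> bD => bfgbfgbD
Step 8: D -> fE => bfgbfgbfE
Step 9: E -> g => bfgbfgbfg
Total derivation steps: 9

9


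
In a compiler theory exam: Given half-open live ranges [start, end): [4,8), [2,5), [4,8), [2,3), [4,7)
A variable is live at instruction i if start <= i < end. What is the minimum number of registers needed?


Live ranges:
  Var0: [4, 8)
  Var1: [2, 5)
  Var2: [4, 8)
  Var3: [2, 3)
  Var4: [4, 7)
Sweep-line events (position, delta, active):
  pos=2 start -> active=1
  pos=2 start -> active=2
  pos=3 end -> active=1
  pos=4 start -> active=2
  pos=4 start -> active=3
  pos=4 start -> active=4
  pos=5 end -> active=3
  pos=7 end -> active=2
  pos=8 end -> active=1
  pos=8 end -> active=0
Maximum simultaneous active: 4
Minimum registers needed: 4

4


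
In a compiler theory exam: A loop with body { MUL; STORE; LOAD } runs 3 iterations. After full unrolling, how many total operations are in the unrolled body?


Loop body operations: MUL, STORE, LOAD (3 ops per iteration)
Unrolling 3 iterations:
  Iteration 1: MUL, STORE, LOAD (3 ops)
  Iteration 2: MUL, STORE, LOAD (3 ops)
  Iteration 3: MUL, STORE, LOAD (3 ops)
Total: 3 iterations * 3 ops/iter = 9 operations

9


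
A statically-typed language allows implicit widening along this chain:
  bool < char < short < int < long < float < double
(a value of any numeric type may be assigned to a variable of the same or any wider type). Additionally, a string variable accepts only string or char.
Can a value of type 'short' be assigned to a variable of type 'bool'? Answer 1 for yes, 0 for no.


Target variable type: bool
Source value type: short
Numeric ranks: short=2, bool=0
Widening allowed iff rank(source) <= rank(target): 2 <= 0? No
Result: 0

0


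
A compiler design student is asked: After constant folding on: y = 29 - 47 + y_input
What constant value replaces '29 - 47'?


Identifying constant sub-expression:
  Original: y = 29 - 47 + y_input
  29 and 47 are both compile-time constants
  Evaluating: 29 - 47 = -18
  After folding: y = -18 + y_input

-18


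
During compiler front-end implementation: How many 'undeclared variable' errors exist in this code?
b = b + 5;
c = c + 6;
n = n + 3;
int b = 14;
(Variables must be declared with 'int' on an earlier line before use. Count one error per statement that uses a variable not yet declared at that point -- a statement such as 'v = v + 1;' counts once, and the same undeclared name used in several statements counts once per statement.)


Scanning code line by line:
  Line 1: use 'b' -> ERROR (undeclared)
  Line 2: use 'c' -> ERROR (undeclared)
  Line 3: use 'n' -> ERROR (undeclared)
  Line 4: declare 'b' -> declared = ['b']
Total undeclared variable errors: 3

3


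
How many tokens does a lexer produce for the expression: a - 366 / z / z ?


Scanning 'a - 366 / z / z'
Token 1: 'a' -> identifier
Token 2: '-' -> operator
Token 3: '366' -> integer_literal
Token 4: '/' -> operator
Token 5: 'z' -> identifier
Token 6: '/' -> operator
Token 7: 'z' -> identifier
Total tokens: 7

7


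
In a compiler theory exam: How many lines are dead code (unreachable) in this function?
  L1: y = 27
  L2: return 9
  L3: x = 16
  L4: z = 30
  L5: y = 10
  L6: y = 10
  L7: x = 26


Analyzing control flow:
  L1: reachable (before return)
  L2: reachable (return statement)
  L3: DEAD (after return at L2)
  L4: DEAD (after return at L2)
  L5: DEAD (after return at L2)
  L6: DEAD (after return at L2)
  L7: DEAD (after return at L2)
Return at L2, total lines = 7
Dead lines: L3 through L7
Count: 5

5


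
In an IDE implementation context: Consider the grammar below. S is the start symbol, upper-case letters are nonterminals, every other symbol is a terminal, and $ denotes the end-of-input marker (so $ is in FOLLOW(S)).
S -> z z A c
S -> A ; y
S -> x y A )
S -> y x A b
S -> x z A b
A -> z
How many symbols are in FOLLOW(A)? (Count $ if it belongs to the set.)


S is the start symbol and does not occur in any rule body, so FOLLOW(S) = {$}.
Examining every occurrence of A in a rule body:
  S -> z z A c : A is followed by terminal 'c' -> add 'c'
  S -> A ; y : A is followed by terminal ';' -> add ';'
  S -> x y A ) : A is followed by terminal ')' -> add ')'
  S -> y x A b : A is followed by terminal 'b' -> add 'b'
  S -> x z A b : A is followed by terminal 'b' -> add 'b' (already in the set)
  A -> z : A does not occur in the body -> contributes nothing
FOLLOW(A) = {), ;, b, c}
Count: 4

4


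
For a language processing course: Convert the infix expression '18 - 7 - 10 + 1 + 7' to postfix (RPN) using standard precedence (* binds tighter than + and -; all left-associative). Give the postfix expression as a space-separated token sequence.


Applying the shunting-yard algorithm:
  Operand 18 -> output
  Push '-' onto operator stack -> op-stack: [-]
  Operand 7 -> output
  See '-' (prec 1); top '-' (prec 1) >= it -> pop '-' to output
  Push '-' onto operator stack -> op-stack: [-]
  Operand 10 -> output
  See '+' (prec 1); top '-' (prec 1) >= it -> pop '-' to output
  Push '+' onto operator stack -> op-stack: [+]
  Operand 1 -> output
  See '+' (prec 1); top '+' (prec 1) >= it -> pop '+' to output
  Push '+' onto operator stack -> op-stack: [+]
  Operand 7 -> output
  End of input: pop '+' to output
Postfix result: 18 7 - 10 - 1 + 7 +

18 7 - 10 - 1 + 7 +


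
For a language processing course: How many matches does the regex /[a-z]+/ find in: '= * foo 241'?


Pattern: /[a-z]+/ (identifiers)
Input: '= * foo 241'
Scanning for matches:
  Match 1: 'foo'
Total matches: 1

1


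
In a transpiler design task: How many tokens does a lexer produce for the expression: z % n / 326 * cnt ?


Scanning 'z % n / 326 * cnt'
Token 1: 'z' -> identifier
Token 2: '%' -> operator
Token 3: 'n' -> identifier
Token 4: '/' -> operator
Token 5: '326' -> integer_literal
Token 6: '*' -> operator
Token 7: 'cnt' -> identifier
Total tokens: 7

7


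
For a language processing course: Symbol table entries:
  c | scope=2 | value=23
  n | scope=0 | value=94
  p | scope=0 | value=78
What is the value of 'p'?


Searching symbol table for 'p':
  c | scope=2 | value=23
  n | scope=0 | value=94
  p | scope=0 | value=78 <- MATCH
Found 'p' at scope 0 with value 78

78


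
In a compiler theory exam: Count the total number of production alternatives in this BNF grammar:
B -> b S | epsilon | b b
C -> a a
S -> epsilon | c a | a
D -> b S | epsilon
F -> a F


Counting alternatives per rule:
  B: 3 alternative(s)
  C: 1 alternative(s)
  S: 3 alternative(s)
  D: 2 alternative(s)
  F: 1 alternative(s)
Sum: 3 + 1 + 3 + 2 + 1 = 10

10


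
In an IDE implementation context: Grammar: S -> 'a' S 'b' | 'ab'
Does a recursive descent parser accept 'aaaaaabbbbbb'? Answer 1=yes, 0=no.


Grammar accepts strings of the form a^n b^n (n >= 1)
Word: 'aaaaaabbbbbb'
Counting: 6 a's and 6 b's
Check: 6 == 6? Yes
Derivation (S -> aSb applied 5 time(s), then S -> ab): S => aSb => aaSbb => aaaSbbb => aaaaSbbbb => aaaaaSbbbbb => aaaaaabbbbbb
Accepted

1


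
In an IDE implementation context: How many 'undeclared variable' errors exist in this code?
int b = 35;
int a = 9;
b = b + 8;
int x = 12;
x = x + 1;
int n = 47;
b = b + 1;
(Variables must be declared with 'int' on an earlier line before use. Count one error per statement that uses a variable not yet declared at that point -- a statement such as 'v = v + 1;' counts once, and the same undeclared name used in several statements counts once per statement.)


Scanning code line by line:
  Line 1: declare 'b' -> declared = ['b']
  Line 2: declare 'a' -> declared = ['a', 'b']
  Line 3: use 'b' -> OK (declared)
  Line 4: declare 'x' -> declared = ['a', 'b', 'x']
  Line 5: use 'x' -> OK (declared)
  Line 6: declare 'n' -> declared = ['a', 'b', 'n', 'x']
  Line 7: use 'b' -> OK (declared)
Total undeclared variable errors: 0

0


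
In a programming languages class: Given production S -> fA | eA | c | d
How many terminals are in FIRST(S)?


Production: S -> fA | eA | c | d
Examining each alternative for leading terminals:
  S -> fA : first terminal = 'f'
  S -> eA : first terminal = 'e'
  S -> c : first terminal = 'c'
  S -> d : first terminal = 'd'
FIRST(S) = {c, d, e, f}
Count: 4

4


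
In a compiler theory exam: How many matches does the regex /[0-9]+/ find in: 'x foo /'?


Pattern: /[0-9]+/ (int literals)
Input: 'x foo /'
Scanning for matches:
Total matches: 0

0


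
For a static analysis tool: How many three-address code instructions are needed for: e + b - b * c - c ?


Expression: e + b - b * c - c
Generating three-address code (respecting * over +/- precedence):
  Instruction 1: t1 = b * c
  Instruction 2: t2 = e + b
  Instruction 3: t3 = t2 - t1
  Instruction 4: t4 = t3 - c
Total instructions: 4

4


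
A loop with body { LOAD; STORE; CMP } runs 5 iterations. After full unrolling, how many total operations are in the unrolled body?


Loop body operations: LOAD, STORE, CMP (3 ops per iteration)
Unrolling 5 iterations:
  Iteration 1: LOAD, STORE, CMP (3 ops)
  Iteration 2: LOAD, STORE, CMP (3 ops)
  Iteration 3: LOAD, STORE, CMP (3 ops)
  Iteration 4: LOAD, STORE, CMP (3 ops)
  Iteration 5: LOAD, STORE, CMP (3 ops)
Total: 5 iterations * 3 ops/iter = 15 operations

15


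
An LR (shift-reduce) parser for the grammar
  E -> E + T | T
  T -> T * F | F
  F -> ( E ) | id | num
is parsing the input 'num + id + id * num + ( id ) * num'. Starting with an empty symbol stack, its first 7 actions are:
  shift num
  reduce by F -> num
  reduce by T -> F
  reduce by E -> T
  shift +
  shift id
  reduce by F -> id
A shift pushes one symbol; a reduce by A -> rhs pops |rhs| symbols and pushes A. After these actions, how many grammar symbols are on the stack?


Tracking the symbol stack through each action:
  Action 1: shift 'num' : push -> stack = [num] (size 1)
  Action 2: reduce by F -> num : pop 1, push F -> stack = [F] (size 1)
  Action 3: reduce by T -> F : pop 1, push T -> stack = [T] (size 1)
  Action 4: reduce by E -> T : pop 1, push E -> stack = [E] (size 1)
  Action 5: shift '+' : push -> stack = [E, +] (size 2)
  Action 6: shift 'id' : push -> stack = [E, +, id] (size 3)
  Action 7: reduce by F -> id : pop 1, push F -> stack = [E, +, F] (size 3)
Final stack size: 3

3


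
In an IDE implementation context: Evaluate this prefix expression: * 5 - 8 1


Parsing prefix expression: * 5 - 8 1
Step 1: Innermost operation '- 8 1'
  8 - 1 = 7
Step 2: Outer operation '* 5 [7]'
  5 * 7 = 35

35


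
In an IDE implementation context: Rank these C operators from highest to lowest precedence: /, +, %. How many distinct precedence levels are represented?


Looking up precedence for each operator:
  / -> precedence 6
  + -> precedence 5
  % -> precedence 6
Sorted highest to lowest: /, %, +
Distinct precedence values: [6, 5]
Number of distinct levels: 2

2


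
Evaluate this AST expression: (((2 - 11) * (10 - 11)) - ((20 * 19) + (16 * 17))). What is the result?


Expression: (((2 - 11) * (10 - 11)) - ((20 * 19) + (16 * 17)))
Evaluating step by step:
  2 - 11 = -9
  10 - 11 = -1
  -9 * -1 = 9
  20 * 19 = 380
  16 * 17 = 272
  380 + 272 = 652
  9 - 652 = -643
Result: -643

-643


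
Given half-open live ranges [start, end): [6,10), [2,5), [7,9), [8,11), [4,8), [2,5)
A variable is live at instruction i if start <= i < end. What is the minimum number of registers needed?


Live ranges:
  Var0: [6, 10)
  Var1: [2, 5)
  Var2: [7, 9)
  Var3: [8, 11)
  Var4: [4, 8)
  Var5: [2, 5)
Sweep-line events (position, delta, active):
  pos=2 start -> active=1
  pos=2 start -> active=2
  pos=4 start -> active=3
  pos=5 end -> active=2
  pos=5 end -> active=1
  pos=6 start -> active=2
  pos=7 start -> active=3
  pos=8 end -> active=2
  pos=8 start -> active=3
  pos=9 end -> active=2
  pos=10 end -> active=1
  pos=11 end -> active=0
Maximum simultaneous active: 3
Minimum registers needed: 3

3


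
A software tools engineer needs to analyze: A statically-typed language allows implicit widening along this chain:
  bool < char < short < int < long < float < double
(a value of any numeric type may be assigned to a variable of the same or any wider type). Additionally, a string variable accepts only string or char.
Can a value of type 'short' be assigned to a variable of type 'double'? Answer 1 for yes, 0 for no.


Target variable type: double
Source value type: short
Numeric ranks: short=2, double=6
Widening allowed iff rank(source) <= rank(target): 2 <= 6? Yes
Result: 1

1


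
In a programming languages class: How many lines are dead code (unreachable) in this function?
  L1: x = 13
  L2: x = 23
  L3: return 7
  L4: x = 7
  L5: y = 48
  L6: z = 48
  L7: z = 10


Analyzing control flow:
  L1: reachable (before return)
  L2: reachable (before return)
  L3: reachable (return statement)
  L4: DEAD (after return at L3)
  L5: DEAD (after return at L3)
  L6: DEAD (after return at L3)
  L7: DEAD (after return at L3)
Return at L3, total lines = 7
Dead lines: L4 through L7
Count: 4

4


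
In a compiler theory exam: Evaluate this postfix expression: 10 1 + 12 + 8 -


Processing tokens left to right:
Push 10, Push 1
Pop 10 and 1, compute 10 + 1 = 11, push 11
Push 12
Pop 11 and 12, compute 11 + 12 = 23, push 23
Push 8
Pop 23 and 8, compute 23 - 8 = 15, push 15
Stack result: 15

15


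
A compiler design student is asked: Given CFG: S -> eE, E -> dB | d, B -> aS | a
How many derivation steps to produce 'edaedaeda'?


Grammar: S -> eE, E -> dB | d, B -> aS | a
Deriving 'edaedaeda':
Step 1: S -> eE => eE
Step 2: E -> dB => edB
Step 3: B -> aS => edaS
Step 4: S -> eE => edaeE
Step 5: E -> dB => edaedB
Step 6: B -> aS => edaedaS
Step 7: S -> eE => edaedaeE
Step 8: E -> dB => edaedaedB
Step 9: B -> a => edaedaeda
Total derivation steps: 9

9


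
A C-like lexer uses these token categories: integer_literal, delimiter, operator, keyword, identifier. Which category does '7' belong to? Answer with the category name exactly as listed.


Token: '7'
Checking categories:
  identifier: no
  integer_literal: YES
  operator: no
  keyword: no
  delimiter: no
Category: integer_literal

integer_literal


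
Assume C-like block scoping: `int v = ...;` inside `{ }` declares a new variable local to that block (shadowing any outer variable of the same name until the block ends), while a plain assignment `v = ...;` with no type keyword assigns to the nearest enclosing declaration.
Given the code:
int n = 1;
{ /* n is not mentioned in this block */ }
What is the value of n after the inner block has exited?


Analyzing scoping rules:
Outer scope: declares n = 1
Inner block: n is neither redeclared nor assigned -> unchanged
After the block -> 1
Result: 1

1


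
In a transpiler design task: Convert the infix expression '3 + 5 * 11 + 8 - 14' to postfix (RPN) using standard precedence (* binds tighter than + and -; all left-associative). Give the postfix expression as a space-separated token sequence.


Applying the shunting-yard algorithm:
  Operand 3 -> output
  Push '+' onto operator stack -> op-stack: [+]
  Operand 5 -> output
  Push '*' onto operator stack -> op-stack: [+, *]
  Operand 11 -> output
  See '+' (prec 1); top '*' (prec 2) >= it -> pop '*' to output
  See '+' (prec 1); top '+' (prec 1) >= it -> pop '+' to output
  Push '+' onto operator stack -> op-stack: [+]
  Operand 8 -> output
  See '-' (prec 1); top '+' (prec 1) >= it -> pop '+' to output
  Push '-' onto operator stack -> op-stack: [-]
  Operand 14 -> output
  End of input: pop '-' to output
Postfix result: 3 5 11 * + 8 + 14 -

3 5 11 * + 8 + 14 -


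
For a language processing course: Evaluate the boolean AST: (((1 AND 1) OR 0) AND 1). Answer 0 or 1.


Step 1: Evaluate inner node
  1 AND 1 = 1
Step 2: Evaluate next node
  1 OR 0 = 1
Step 3: Evaluate root node
  1 AND 1 = 1

1


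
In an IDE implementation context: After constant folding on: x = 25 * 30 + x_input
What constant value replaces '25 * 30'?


Identifying constant sub-expression:
  Original: x = 25 * 30 + x_input
  25 and 30 are both compile-time constants
  Evaluating: 25 * 30 = 750
  After folding: x = 750 + x_input

750


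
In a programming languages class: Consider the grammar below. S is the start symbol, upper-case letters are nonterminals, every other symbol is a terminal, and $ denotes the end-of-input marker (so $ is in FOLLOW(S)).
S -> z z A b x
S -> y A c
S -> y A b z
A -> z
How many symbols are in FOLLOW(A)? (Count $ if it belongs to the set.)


S is the start symbol and does not occur in any rule body, so FOLLOW(S) = {$}.
Examining every occurrence of A in a rule body:
  S -> z z A b x : A is followed by terminal 'b' -> add 'b'
  S -> y A c : A is followed by terminal 'c' -> add 'c'
  S -> y A b z : A is followed by terminal 'b' -> add 'b' (already in the set)
  A -> z : A does not occur in the body -> contributes nothing
FOLLOW(A) = {b, c}
Count: 2

2


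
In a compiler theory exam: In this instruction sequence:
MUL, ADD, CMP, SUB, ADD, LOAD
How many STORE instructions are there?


Scanning instruction sequence for STORE:
  Position 1: MUL
  Position 2: ADD
  Position 3: CMP
  Position 4: SUB
  Position 5: ADD
  Position 6: LOAD
Matches at positions: []
Total STORE count: 0

0


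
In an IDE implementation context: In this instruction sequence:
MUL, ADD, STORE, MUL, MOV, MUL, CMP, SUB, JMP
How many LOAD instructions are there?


Scanning instruction sequence for LOAD:
  Position 1: MUL
  Position 2: ADD
  Position 3: STORE
  Position 4: MUL
  Position 5: MOV
  Position 6: MUL
  Position 7: CMP
  Position 8: SUB
  Position 9: JMP
Matches at positions: []
Total LOAD count: 0

0


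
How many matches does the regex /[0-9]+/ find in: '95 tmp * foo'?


Pattern: /[0-9]+/ (int literals)
Input: '95 tmp * foo'
Scanning for matches:
  Match 1: '95'
Total matches: 1

1


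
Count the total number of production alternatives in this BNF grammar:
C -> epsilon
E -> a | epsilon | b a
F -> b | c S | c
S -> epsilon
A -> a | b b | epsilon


Counting alternatives per rule:
  C: 1 alternative(s)
  E: 3 alternative(s)
  F: 3 alternative(s)
  S: 1 alternative(s)
  A: 3 alternative(s)
Sum: 1 + 3 + 3 + 1 + 3 = 11

11


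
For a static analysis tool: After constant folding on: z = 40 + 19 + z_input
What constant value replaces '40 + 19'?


Identifying constant sub-expression:
  Original: z = 40 + 19 + z_input
  40 and 19 are both compile-time constants
  Evaluating: 40 + 19 = 59
  After folding: z = 59 + z_input

59


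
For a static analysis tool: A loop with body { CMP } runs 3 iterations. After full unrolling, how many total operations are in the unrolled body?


Loop body operations: CMP (1 op per iteration)
Unrolling 3 iterations:
  Iteration 1: CMP (1 ops)
  Iteration 2: CMP (1 ops)
  Iteration 3: CMP (1 ops)
Total: 3 iterations * 1 ops/iter = 3 operations

3


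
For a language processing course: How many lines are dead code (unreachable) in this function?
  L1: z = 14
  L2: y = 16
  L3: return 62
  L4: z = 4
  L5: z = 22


Analyzing control flow:
  L1: reachable (before return)
  L2: reachable (before return)
  L3: reachable (return statement)
  L4: DEAD (after return at L3)
  L5: DEAD (after return at L3)
Return at L3, total lines = 5
Dead lines: L4 through L5
Count: 2

2


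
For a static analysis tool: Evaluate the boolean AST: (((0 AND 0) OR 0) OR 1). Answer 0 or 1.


Step 1: Evaluate inner node
  0 AND 0 = 0
Step 2: Evaluate next node
  0 OR 0 = 0
Step 3: Evaluate root node
  0 OR 1 = 1

1


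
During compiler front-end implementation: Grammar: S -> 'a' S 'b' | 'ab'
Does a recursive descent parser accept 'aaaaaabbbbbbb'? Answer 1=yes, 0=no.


Grammar accepts strings of the form a^n b^n (n >= 1)
Word: 'aaaaaabbbbbbb'
Counting: 6 a's and 7 b's
Check: 6 == 7? No
Mismatch: a-count != b-count
Rejected

0


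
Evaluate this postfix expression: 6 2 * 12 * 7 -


Processing tokens left to right:
Push 6, Push 2
Pop 6 and 2, compute 6 * 2 = 12, push 12
Push 12
Pop 12 and 12, compute 12 * 12 = 144, push 144
Push 7
Pop 144 and 7, compute 144 - 7 = 137, push 137
Stack result: 137

137


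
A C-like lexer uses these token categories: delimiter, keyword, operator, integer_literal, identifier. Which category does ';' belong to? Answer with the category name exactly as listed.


Token: ';'
Checking categories:
  identifier: no
  integer_literal: no
  operator: no
  keyword: no
  delimiter: YES
Category: delimiter

delimiter


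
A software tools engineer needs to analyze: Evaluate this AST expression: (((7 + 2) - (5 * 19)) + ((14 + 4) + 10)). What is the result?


Expression: (((7 + 2) - (5 * 19)) + ((14 + 4) + 10))
Evaluating step by step:
  7 + 2 = 9
  5 * 19 = 95
  9 - 95 = -86
  14 + 4 = 18
  18 + 10 = 28
  -86 + 28 = -58
Result: -58

-58


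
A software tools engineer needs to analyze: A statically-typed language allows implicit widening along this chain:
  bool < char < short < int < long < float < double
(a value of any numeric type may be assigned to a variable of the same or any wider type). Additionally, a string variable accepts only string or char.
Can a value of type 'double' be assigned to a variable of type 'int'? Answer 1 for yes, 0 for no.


Target variable type: int
Source value type: double
Numeric ranks: double=6, int=3
Widening allowed iff rank(source) <= rank(target): 6 <= 3? No
Result: 0

0


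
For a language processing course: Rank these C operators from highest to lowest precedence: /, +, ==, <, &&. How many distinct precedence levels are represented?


Looking up precedence for each operator:
  / -> precedence 6
  + -> precedence 5
  == -> precedence 3
  < -> precedence 4
  && -> precedence 2
Sorted highest to lowest: /, +, <, ==, &&
Distinct precedence values: [6, 5, 4, 3, 2]
Number of distinct levels: 5

5


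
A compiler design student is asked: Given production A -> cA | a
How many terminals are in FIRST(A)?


Production: A -> cA | a
Examining each alternative for leading terminals:
  A -> cA : first terminal = 'c'
  A -> a : first terminal = 'a'
FIRST(A) = {a, c}
Count: 2

2


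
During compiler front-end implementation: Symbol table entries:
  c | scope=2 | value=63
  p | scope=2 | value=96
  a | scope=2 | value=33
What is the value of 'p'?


Searching symbol table for 'p':
  c | scope=2 | value=63
  p | scope=2 | value=96 <- MATCH
  a | scope=2 | value=33
Found 'p' at scope 2 with value 96

96


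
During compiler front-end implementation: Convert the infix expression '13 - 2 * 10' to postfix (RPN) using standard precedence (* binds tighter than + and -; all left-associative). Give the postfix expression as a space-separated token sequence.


Applying the shunting-yard algorithm:
  Operand 13 -> output
  Push '-' onto operator stack -> op-stack: [-]
  Operand 2 -> output
  Push '*' onto operator stack -> op-stack: [-, *]
  Operand 10 -> output
  End of input: pop '*' to output
  End of input: pop '-' to output
Postfix result: 13 2 10 * -

13 2 10 * -


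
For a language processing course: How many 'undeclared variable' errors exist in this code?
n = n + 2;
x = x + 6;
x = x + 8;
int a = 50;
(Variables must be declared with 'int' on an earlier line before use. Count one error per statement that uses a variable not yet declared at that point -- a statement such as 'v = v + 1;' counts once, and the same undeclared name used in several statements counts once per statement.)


Scanning code line by line:
  Line 1: use 'n' -> ERROR (undeclared)
  Line 2: use 'x' -> ERROR (undeclared)
  Line 3: use 'x' -> ERROR (undeclared)
  Line 4: declare 'a' -> declared = ['a']
Total undeclared variable errors: 3

3


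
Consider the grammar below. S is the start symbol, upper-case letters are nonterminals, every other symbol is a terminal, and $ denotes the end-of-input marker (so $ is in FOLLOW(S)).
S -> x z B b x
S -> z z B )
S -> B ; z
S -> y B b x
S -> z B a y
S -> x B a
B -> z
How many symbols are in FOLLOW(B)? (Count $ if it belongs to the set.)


S is the start symbol and does not occur in any rule body, so FOLLOW(S) = {$}.
Examining every occurrence of B in a rule body:
  S -> x z B b x : B is followed by terminal 'b' -> add 'b'
  S -> z z B ) : B is followed by terminal ')' -> add ')'
  S -> B ; z : B is followed by terminal ';' -> add ';'
  S -> y B b x : B is followed by terminal 'b' -> add 'b' (already in the set)
  S -> z B a y : B is followed by terminal 'a' -> add 'a'
  S -> x B a : B is followed by terminal 'a' -> add 'a' (already in the set)
  B -> z : B does not occur in the body -> contributes nothing
FOLLOW(B) = {), ;, a, b}
Count: 4

4


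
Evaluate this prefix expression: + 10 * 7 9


Parsing prefix expression: + 10 * 7 9
Step 1: Innermost operation '* 7 9'
  7 * 9 = 63
Step 2: Outer operation '+ 10 [63]'
  10 + 63 = 73

73


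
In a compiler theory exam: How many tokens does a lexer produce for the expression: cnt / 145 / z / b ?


Scanning 'cnt / 145 / z / b'
Token 1: 'cnt' -> identifier
Token 2: '/' -> operator
Token 3: '145' -> integer_literal
Token 4: '/' -> operator
Token 5: 'z' -> identifier
Token 6: '/' -> operator
Token 7: 'b' -> identifier
Total tokens: 7

7


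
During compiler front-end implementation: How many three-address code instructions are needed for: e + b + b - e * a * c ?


Expression: e + b + b - e * a * c
Generating three-address code (respecting * over +/- precedence):
  Instruction 1: t1 = e * a
  Instruction 2: t2 = t1 * c
  Instruction 3: t3 = e + b
  Instruction 4: t4 = t3 + b
  Instruction 5: t5 = t4 - t2
Total instructions: 5

5


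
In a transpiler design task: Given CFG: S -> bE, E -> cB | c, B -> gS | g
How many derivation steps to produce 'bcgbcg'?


Grammar: S -> bE, E -> cB | c, B -> gS | g
Deriving 'bcgbcg':
Step 1: S -> bE => bE
Step 2: E -> cB => bcB
Step 3: B -> gS => bcgS
Step 4: S -> bE => bcgbE
Step 5: E -> cB => bcgbcB
Step 6: B -> g => bcgbcg
Total derivation steps: 6

6
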